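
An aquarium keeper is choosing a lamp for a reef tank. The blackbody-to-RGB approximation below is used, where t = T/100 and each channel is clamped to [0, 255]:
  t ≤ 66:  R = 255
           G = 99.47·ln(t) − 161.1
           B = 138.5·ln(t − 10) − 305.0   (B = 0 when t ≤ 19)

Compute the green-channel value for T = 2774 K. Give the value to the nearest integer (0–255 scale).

t = 2774/100 = 27.74; the t ≤ 66 branch applies.
G = 99.47·ln 27.74 − 161.1 = 99.47·3.3229 − 161.1 = 169.426.
Rounded: 169.

169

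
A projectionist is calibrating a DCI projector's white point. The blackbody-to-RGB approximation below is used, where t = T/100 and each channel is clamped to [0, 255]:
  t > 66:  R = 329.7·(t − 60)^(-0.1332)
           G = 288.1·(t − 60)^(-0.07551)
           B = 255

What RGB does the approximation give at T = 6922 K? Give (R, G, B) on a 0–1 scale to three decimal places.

(0.962, 0.955, 1.000)

t = 6922/100 = 69.22; the t > 66 branch applies.
R = 329.7·(69.22 − 60)^(-0.1332) = 329.7·9.22^(-0.1332) = 329.7·0.74387 = 245.254.
G = 288.1·(69.22 − 60)^(-0.07551) = 288.1·9.22^(-0.07551) = 288.1·0.84558 = 243.611.
B = 255 by definition for t > 66.
Dividing each by 255: (0.9618, 0.9553, 1.0000) → (0.962, 0.955, 1.000).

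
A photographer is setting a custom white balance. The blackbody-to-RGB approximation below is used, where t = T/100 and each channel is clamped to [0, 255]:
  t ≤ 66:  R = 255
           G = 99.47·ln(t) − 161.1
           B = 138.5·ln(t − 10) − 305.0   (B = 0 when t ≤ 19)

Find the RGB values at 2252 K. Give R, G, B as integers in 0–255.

R=255, G=149, B=45

t = 2252/100 = 22.52; the t ≤ 66 branch applies.
R = 255 by definition for t ≤ 66.
G = 99.47·ln 22.52 − 161.1 = 99.47·3.1144 − 161.1 = 148.690.
B = 138.5·ln(22.52 − 10) − 305.0 = 138.5·ln 12.52 − 305.0 = 138.5·2.5273 − 305.0 = 45.035.
Rounded: (255, 149, 45).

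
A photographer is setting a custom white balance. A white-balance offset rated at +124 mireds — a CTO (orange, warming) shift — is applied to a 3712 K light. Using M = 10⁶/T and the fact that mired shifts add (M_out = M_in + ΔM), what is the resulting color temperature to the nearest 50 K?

M_in = 10⁶/3712 = 269.40 mireds.
M_out = 269.40 + (+124) = 393.40 mireds.
T_out = 10⁶/393.40 = 2542.0 K → 2550 K.

2550 K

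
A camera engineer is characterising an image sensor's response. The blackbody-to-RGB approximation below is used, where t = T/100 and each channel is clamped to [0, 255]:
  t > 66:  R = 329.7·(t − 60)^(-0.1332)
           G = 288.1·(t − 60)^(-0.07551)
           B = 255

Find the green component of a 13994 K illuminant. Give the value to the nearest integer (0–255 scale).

t = 13994/100 = 139.94; the t > 66 branch applies.
G = 288.1·(139.94 − 60)^(-0.07551) = 288.1·79.94^(-0.07551) = 288.1·0.71833 = 206.950.
Rounded: 207.

207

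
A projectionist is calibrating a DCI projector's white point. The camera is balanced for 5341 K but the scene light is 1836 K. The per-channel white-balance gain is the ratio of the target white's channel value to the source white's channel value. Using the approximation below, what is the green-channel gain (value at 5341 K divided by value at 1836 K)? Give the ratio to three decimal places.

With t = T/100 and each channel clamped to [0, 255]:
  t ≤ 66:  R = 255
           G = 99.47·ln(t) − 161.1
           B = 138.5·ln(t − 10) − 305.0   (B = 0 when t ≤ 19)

1.827

At 1836 K (t = 18.36):
  G = 99.47·ln 18.36 − 161.1 = 99.47·2.9102 − 161.1 = 128.375.
At 5341 K (t = 53.41):
  G = 99.47·ln 53.41 − 161.1 = 99.47·3.9780 − 161.1 = 234.591.
Gain = 234.591 / 128.375 = 1.8274 → 1.827.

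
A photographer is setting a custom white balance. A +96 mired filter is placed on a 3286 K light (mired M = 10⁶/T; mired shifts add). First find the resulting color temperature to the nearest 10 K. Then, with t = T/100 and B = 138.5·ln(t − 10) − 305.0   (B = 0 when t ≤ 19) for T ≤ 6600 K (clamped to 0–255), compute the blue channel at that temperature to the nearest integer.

M_in = 10⁶/3286 = 304.32; M_out = 304.32 + (+96) = 400.32.
T_out = 10⁶/400.32 = 2498.0 K → 2500 K; t = 25.
B = 138.5·ln(25 − 10) − 305.0 = 138.5·ln 15 − 305.0 = 138.5·2.7081 − 305.0 = 70.065.
Rounded: 70.

70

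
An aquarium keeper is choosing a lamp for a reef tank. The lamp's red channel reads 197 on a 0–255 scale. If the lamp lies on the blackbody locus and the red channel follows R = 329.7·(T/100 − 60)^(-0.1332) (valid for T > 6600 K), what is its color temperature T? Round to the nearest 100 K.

(t − 60)^(-0.1332) = 197/329.7 = 0.59751.
t − 60 = 0.59751^(1/-0.1332) = 0.59751^(-7.508) = 47.761, so t = 107.761.
T = 100·t = 10776 K → 10800 K to the nearest 100 K.

10800 K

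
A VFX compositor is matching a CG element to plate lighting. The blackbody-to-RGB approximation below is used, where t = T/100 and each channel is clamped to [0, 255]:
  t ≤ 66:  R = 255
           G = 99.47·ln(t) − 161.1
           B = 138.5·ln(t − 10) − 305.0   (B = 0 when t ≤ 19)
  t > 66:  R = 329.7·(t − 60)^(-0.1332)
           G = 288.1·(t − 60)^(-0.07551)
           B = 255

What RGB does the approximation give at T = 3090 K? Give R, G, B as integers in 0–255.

t = 3090/100 = 30.9; the t ≤ 66 branch applies.
R = 255 by definition for t ≤ 66.
G = 99.47·ln 30.9 − 161.1 = 99.47·3.4308 − 161.1 = 180.157.
B = 138.5·ln(30.9 − 10) − 305.0 = 138.5·ln 20.9 − 305.0 = 138.5·3.0397 − 305.0 = 116.005.
Rounded: (255, 180, 116).

R=255, G=180, B=116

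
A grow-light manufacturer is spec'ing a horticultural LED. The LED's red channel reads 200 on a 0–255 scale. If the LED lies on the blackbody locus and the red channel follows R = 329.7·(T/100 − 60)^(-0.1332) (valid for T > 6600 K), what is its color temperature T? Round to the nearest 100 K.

(t − 60)^(-0.1332) = 200/329.7 = 0.60661.
t − 60 = 0.60661^(1/-0.1332) = 0.60661^(-7.508) = 42.638, so t = 102.638.
T = 100·t = 10264 K → 10300 K to the nearest 100 K.

10300 K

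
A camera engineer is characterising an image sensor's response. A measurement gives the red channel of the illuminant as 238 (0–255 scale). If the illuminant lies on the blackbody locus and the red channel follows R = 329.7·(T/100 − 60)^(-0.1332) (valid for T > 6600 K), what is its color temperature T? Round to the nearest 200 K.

(t − 60)^(-0.1332) = 238/329.7 = 0.72187.
t − 60 = 0.72187^(1/-0.1332) = 0.72187^(-7.508) = 11.551, so t = 71.551.
T = 100·t = 7155 K → 7200 K to the nearest 200 K.

7200 K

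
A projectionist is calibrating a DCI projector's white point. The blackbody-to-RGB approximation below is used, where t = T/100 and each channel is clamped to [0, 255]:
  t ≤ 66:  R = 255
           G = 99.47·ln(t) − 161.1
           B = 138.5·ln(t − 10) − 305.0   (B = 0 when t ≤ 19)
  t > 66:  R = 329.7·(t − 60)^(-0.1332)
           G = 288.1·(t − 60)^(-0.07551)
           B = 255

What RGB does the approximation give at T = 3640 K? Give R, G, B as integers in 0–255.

R=255, G=196, B=148

t = 3640/100 = 36.4; the t ≤ 66 branch applies.
R = 255 by definition for t ≤ 66.
G = 99.47·ln 36.4 − 161.1 = 99.47·3.5946 − 161.1 = 196.452.
B = 138.5·ln(36.4 − 10) − 305.0 = 138.5·ln 26.4 − 305.0 = 138.5·3.2734 − 305.0 = 148.361.
Rounded: (255, 196, 148).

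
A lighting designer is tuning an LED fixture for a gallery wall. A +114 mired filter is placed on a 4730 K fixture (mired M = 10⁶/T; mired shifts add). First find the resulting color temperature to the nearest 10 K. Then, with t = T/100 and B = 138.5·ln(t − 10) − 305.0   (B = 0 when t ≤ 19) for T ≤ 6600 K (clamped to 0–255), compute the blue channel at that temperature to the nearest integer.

M_in = 10⁶/4730 = 211.42; M_out = 211.42 + (+114) = 325.42.
T_out = 10⁶/325.42 = 3073.0 K → 3070 K; t = 30.7.
B = 138.5·ln(30.7 − 10) − 305.0 = 138.5·ln 20.7 − 305.0 = 138.5·3.0301 − 305.0 = 114.674.
Rounded: 115.

115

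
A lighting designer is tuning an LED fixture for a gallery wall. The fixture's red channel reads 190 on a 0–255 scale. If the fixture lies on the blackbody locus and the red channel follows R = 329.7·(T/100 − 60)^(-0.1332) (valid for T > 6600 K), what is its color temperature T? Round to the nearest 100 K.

12300 K

(t − 60)^(-0.1332) = 190/329.7 = 0.57628.
t − 60 = 0.57628^(1/-0.1332) = 0.57628^(-7.508) = 62.667, so t = 122.667.
T = 100·t = 12267 K → 12300 K to the nearest 100 K.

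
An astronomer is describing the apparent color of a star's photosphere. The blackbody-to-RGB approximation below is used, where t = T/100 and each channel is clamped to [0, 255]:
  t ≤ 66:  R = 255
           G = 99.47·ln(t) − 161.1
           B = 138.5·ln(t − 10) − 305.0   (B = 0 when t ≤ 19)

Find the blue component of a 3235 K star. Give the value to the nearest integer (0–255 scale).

125

t = 3235/100 = 32.35; the t ≤ 66 branch applies.
B = 138.5·ln(32.35 − 10) − 305.0 = 138.5·ln 22.35 − 305.0 = 138.5·3.1068 − 305.0 = 125.295.
Rounded: 125.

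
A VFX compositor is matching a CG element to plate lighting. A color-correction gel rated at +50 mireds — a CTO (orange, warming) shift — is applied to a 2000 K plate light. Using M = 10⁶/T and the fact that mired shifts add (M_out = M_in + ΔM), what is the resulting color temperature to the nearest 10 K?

1820 K

M_in = 10⁶/2000 = 500.00 mireds.
M_out = 500.00 + (+50) = 550.00 mireds.
T_out = 10⁶/550.00 = 1818.2 K → 1820 K.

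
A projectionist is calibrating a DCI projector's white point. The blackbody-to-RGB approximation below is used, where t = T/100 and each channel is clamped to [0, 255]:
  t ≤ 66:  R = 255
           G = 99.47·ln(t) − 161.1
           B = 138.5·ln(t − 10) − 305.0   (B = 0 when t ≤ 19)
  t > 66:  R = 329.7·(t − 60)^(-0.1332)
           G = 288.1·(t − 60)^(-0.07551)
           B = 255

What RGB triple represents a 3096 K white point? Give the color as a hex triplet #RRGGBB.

t = 3096/100 = 30.96; the t ≤ 66 branch applies.
R = 255 by definition for t ≤ 66.
G = 99.47·ln 30.96 − 161.1 = 99.47·3.4327 − 161.1 = 180.350.
B = 138.5·ln(30.96 − 10) − 305.0 = 138.5·ln 20.96 − 305.0 = 138.5·3.0426 − 305.0 = 116.402.
Rounded: (255, 180, 116).
In hex: #FFB474.

#FFB474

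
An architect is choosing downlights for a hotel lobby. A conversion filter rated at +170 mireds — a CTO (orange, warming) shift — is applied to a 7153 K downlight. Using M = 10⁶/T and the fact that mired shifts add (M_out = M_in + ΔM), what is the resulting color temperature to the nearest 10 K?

3230 K

M_in = 10⁶/7153 = 139.80 mireds.
M_out = 139.80 + (+170) = 309.80 mireds.
T_out = 10⁶/309.80 = 3227.9 K → 3230 K.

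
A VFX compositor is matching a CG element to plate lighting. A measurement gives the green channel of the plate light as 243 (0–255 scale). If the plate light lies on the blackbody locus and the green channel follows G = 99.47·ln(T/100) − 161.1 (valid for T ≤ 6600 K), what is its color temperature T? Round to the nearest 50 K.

ln t = (243 + 161.1) / 99.47 = 4.0625.
t = e^4.0625 = 58.121.
T = 100·t = 5812 K → 5800 K to the nearest 50 K.

5800 K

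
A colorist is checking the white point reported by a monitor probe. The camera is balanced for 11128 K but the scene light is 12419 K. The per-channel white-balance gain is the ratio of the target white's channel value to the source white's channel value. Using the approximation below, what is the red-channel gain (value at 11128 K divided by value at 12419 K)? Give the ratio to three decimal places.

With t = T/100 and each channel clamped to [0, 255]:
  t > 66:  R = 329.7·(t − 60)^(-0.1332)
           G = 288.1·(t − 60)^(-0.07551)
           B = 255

At 12419 K (t = 124.19):
  R = 329.7·(124.19 − 60)^(-0.1332) = 329.7·64.19^(-0.1332) = 329.7·0.57444 = 189.393.
At 11128 K (t = 111.28):
  R = 329.7·(111.28 − 60)^(-0.1332) = 329.7·51.28^(-0.1332) = 329.7·0.59188 = 195.143.
Gain = 195.143 / 189.393 = 1.0304 → 1.030.

1.030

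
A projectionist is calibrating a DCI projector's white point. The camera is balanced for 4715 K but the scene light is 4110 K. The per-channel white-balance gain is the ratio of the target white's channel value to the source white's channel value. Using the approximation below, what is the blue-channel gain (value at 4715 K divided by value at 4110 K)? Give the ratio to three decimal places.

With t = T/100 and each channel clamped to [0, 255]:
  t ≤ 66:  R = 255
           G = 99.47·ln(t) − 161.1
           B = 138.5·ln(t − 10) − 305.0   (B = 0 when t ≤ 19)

1.144

At 4110 K (t = 41.1):
  B = 138.5·ln(41.1 − 10) − 305.0 = 138.5·ln 31.1 − 305.0 = 138.5·3.4372 − 305.0 = 171.053.
At 4715 K (t = 47.15):
  B = 138.5·ln(47.15 − 10) − 305.0 = 138.5·ln 37.15 − 305.0 = 138.5·3.6150 − 305.0 = 195.672.
Gain = 195.672 / 171.053 = 1.1439 → 1.144.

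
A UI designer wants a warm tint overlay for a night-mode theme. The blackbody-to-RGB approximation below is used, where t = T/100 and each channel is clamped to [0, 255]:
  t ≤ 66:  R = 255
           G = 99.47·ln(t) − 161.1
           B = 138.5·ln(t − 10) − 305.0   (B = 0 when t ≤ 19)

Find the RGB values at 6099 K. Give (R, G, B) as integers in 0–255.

(255, 248, 240)

t = 6099/100 = 60.99; the t ≤ 66 branch applies.
R = 255 by definition for t ≤ 66.
G = 99.47·ln 60.99 − 161.1 = 99.47·4.1107 − 161.1 = 247.792.
B = 138.5·ln(60.99 − 10) − 305.0 = 138.5·ln 50.99 − 305.0 = 138.5·3.9316 − 305.0 = 239.531.
Rounded: (255, 248, 240).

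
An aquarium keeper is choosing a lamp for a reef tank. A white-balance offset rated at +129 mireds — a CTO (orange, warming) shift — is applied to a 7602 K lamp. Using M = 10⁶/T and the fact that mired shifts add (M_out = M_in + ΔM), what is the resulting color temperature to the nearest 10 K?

M_in = 10⁶/7602 = 131.54 mireds.
M_out = 131.54 + (+129) = 260.54 mireds.
T_out = 10⁶/260.54 = 3838.1 K → 3840 K.

3840 K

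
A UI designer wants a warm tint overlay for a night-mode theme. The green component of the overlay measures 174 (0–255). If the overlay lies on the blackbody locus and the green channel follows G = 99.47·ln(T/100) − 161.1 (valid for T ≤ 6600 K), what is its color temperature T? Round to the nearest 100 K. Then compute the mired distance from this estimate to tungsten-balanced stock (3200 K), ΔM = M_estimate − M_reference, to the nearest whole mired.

ln t = (174 + 161.1) / 99.47 = 3.3689.
t = e^3.3689 = 29.045.
T = 100·t = 2905 K → 2900 K to the nearest 100 K.
M_estimate = 10⁶/2900 = 344.83; M_reference = 10⁶/3200 = 312.50.
ΔM = 344.83 − 312.50 = 32.33 → +32 mireds.

+32 mireds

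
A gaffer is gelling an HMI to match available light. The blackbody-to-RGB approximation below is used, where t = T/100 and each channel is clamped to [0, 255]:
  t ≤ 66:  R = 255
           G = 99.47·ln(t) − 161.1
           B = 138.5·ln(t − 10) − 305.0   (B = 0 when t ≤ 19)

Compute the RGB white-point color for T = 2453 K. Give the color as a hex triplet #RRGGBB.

t = 2453/100 = 24.53; the t ≤ 66 branch applies.
R = 255 by definition for t ≤ 66.
G = 99.47·ln 24.53 − 161.1 = 99.47·3.1999 − 161.1 = 157.194.
B = 138.5·ln(24.53 − 10) − 305.0 = 138.5·ln 14.53 − 305.0 = 138.5·2.6762 − 305.0 = 65.656.
Rounded: (255, 157, 66).
In hex: #FF9D42.

#FF9D42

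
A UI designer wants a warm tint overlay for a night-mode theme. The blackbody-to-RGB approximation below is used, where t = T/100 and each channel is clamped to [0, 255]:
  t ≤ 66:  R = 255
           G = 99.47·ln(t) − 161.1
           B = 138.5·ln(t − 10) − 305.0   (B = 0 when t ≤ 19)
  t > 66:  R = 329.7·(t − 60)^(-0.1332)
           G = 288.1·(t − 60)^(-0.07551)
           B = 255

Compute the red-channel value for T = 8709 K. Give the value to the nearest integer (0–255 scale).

t = 8709/100 = 87.09; the t > 66 branch applies.
R = 329.7·(87.09 − 60)^(-0.1332) = 329.7·27.09^(-0.1332) = 329.7·0.64439 = 212.456.
Rounded: 212.

212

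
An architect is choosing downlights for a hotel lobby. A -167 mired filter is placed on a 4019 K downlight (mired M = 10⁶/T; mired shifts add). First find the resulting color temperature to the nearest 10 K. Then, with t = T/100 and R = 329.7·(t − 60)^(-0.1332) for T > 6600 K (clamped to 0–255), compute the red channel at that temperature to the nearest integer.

M_in = 10⁶/4019 = 248.82; M_out = 248.82 + (-167) = 81.82.
T_out = 10⁶/81.82 = 12222.2 K → 12220 K; t = 122.2.
R = 329.7·(122.2 − 60)^(-0.1332) = 329.7·62.2^(-0.1332) = 329.7·0.57686 = 190.189.
Rounded: 190.

190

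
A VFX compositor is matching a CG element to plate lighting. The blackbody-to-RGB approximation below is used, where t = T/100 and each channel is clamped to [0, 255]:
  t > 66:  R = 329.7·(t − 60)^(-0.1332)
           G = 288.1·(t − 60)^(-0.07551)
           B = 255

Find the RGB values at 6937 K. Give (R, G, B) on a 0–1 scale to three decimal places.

t = 6937/100 = 69.37; the t > 66 branch applies.
R = 329.7·(69.37 − 60)^(-0.1332) = 329.7·9.37^(-0.1332) = 329.7·0.74227 = 244.728.
G = 288.1·(69.37 − 60)^(-0.07551) = 288.1·9.37^(-0.07551) = 288.1·0.84455 = 243.314.
B = 255 by definition for t > 66.
Dividing each by 255: (0.9597, 0.9542, 1.0000) → (0.960, 0.954, 1.000).

(0.960, 0.954, 1.000)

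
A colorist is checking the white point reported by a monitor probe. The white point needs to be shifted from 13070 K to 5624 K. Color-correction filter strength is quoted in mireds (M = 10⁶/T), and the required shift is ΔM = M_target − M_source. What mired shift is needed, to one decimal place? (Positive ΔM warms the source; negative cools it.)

+101.3 mireds

M_source = 10⁶/13070 = 76.511; M_target = 10⁶/5624 = 177.809.
ΔM = 177.809 − 76.511 = 101.298 → +101.3 mireds, a warming shift.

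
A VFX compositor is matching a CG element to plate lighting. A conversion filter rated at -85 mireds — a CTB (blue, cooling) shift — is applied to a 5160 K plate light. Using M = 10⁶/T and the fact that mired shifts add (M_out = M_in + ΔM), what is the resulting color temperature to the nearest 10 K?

M_in = 10⁶/5160 = 193.80 mireds.
M_out = 193.80 + (-85) = 108.80 mireds.
T_out = 10⁶/108.80 = 9191.3 K → 9190 K.

9190 K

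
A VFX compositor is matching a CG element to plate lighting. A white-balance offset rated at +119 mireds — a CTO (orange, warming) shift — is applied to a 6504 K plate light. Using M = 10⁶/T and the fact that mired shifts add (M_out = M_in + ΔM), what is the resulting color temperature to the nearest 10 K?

3670 K

M_in = 10⁶/6504 = 153.75 mireds.
M_out = 153.75 + (+119) = 272.75 mireds.
T_out = 10⁶/272.75 = 3666.3 K → 3670 K.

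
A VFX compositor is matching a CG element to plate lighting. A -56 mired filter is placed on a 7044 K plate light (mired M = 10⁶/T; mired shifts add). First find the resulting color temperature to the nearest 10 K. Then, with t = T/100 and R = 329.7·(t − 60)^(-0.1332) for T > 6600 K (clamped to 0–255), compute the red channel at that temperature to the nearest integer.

M_in = 10⁶/7044 = 141.96; M_out = 141.96 + (-56) = 85.96.
T_out = 10⁶/85.96 = 11632.7 K → 11630 K; t = 116.3.
R = 329.7·(116.3 − 60)^(-0.1332) = 329.7·56.3^(-0.1332) = 329.7·0.58456 = 192.731.
Rounded: 193.

193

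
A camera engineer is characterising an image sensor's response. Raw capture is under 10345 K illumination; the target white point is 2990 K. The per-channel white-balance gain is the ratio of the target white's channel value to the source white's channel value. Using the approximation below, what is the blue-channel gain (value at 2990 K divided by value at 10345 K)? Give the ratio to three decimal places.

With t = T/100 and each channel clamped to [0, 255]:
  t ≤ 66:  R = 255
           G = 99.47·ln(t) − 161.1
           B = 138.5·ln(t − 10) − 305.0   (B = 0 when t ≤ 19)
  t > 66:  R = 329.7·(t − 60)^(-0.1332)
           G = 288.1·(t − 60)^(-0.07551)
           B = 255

0.428

At 10345 K (t = 103.45):
  B = 255 by definition for t > 66.
At 2990 K (t = 29.9):
  B = 138.5·ln(29.9 − 10) − 305.0 = 138.5·ln 19.9 − 305.0 = 138.5·2.9907 − 305.0 = 109.215.
Gain = 109.215 / 255.000 = 0.4283 → 0.428.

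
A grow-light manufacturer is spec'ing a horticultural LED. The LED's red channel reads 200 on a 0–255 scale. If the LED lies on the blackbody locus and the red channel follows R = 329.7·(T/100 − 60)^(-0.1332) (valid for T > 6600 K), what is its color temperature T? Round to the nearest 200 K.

(t − 60)^(-0.1332) = 200/329.7 = 0.60661.
t − 60 = 0.60661^(1/-0.1332) = 0.60661^(-7.508) = 42.638, so t = 102.638.
T = 100·t = 10264 K → 10200 K to the nearest 200 K.

10200 K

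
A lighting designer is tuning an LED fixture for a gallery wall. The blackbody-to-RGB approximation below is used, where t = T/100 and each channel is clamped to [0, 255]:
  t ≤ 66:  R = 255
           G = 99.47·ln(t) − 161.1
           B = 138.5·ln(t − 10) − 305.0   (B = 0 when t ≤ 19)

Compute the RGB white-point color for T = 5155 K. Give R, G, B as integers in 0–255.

t = 5155/100 = 51.55; the t ≤ 66 branch applies.
R = 255 by definition for t ≤ 66.
G = 99.47·ln 51.55 − 161.1 = 99.47·3.9426 − 161.1 = 231.066.
B = 138.5·ln(51.55 − 10) − 305.0 = 138.5·ln 41.55 − 305.0 = 138.5·3.7269 − 305.0 = 211.175.
Rounded: (255, 231, 211).

R=255, G=231, B=211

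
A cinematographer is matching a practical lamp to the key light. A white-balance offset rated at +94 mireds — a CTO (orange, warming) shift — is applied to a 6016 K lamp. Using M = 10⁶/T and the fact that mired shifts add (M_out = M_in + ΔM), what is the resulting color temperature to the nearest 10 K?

M_in = 10⁶/6016 = 166.22 mireds.
M_out = 166.22 + (+94) = 260.22 mireds.
T_out = 10⁶/260.22 = 3842.9 K → 3840 K.

3840 K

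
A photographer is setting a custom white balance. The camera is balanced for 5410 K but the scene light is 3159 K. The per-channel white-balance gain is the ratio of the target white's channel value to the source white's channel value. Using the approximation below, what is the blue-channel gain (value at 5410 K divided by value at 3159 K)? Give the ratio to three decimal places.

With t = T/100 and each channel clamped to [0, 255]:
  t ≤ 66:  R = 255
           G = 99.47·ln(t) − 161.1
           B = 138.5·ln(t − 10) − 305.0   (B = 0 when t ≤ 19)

At 3159 K (t = 31.59):
  B = 138.5·ln(31.59 − 10) − 305.0 = 138.5·ln 21.59 − 305.0 = 138.5·3.0722 − 305.0 = 120.504.
At 5410 K (t = 54.1):
  B = 138.5·ln(54.1 − 10) − 305.0 = 138.5·ln 44.1 − 305.0 = 138.5·3.7865 − 305.0 = 219.425.
Gain = 219.425 / 120.504 = 1.8209 → 1.821.

1.821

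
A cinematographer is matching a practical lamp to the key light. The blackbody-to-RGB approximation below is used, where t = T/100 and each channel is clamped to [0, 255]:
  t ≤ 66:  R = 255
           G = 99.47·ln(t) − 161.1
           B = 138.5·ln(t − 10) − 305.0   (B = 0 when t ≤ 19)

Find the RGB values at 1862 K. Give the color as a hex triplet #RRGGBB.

t = 1862/100 = 18.62; the t ≤ 66 branch applies.
R = 255 by definition for t ≤ 66.
G = 99.47·ln 18.62 − 161.1 = 99.47·2.9242 − 161.1 = 129.774.
t = 18.62 ≤ 19, so B = 0.
Rounded: (255, 130, 0).
In hex: #FF8200.

#FF8200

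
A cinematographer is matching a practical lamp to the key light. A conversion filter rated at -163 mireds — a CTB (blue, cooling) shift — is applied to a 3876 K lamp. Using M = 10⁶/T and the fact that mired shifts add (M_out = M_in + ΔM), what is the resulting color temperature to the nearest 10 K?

M_in = 10⁶/3876 = 258.00 mireds.
M_out = 258.00 + (-163) = 95.00 mireds.
T_out = 10⁶/95.00 = 10526.5 K → 10530 K.

10530 K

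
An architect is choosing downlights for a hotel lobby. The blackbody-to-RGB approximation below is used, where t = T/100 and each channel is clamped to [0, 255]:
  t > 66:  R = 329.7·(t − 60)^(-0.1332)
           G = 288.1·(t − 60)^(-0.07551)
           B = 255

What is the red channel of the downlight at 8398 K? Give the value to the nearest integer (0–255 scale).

216

t = 8398/100 = 83.98; the t > 66 branch applies.
R = 329.7·(83.98 − 60)^(-0.1332) = 329.7·23.98^(-0.1332) = 329.7·0.65494 = 215.935.
Rounded: 216.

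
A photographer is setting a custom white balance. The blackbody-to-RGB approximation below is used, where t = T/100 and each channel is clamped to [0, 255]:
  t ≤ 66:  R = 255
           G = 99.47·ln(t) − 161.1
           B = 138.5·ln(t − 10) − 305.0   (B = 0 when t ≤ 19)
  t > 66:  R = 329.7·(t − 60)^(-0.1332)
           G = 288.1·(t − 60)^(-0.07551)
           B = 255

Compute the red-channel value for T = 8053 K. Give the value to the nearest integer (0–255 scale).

220

t = 8053/100 = 80.53; the t > 66 branch applies.
R = 329.7·(80.53 − 60)^(-0.1332) = 329.7·20.53^(-0.1332) = 329.7·0.66864 = 220.449.
Rounded: 220.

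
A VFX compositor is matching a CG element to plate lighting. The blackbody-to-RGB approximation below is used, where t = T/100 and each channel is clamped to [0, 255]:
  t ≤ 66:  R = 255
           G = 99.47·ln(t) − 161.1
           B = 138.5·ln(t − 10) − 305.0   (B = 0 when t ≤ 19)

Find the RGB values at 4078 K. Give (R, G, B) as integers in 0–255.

t = 4078/100 = 40.78; the t ≤ 66 branch applies.
R = 255 by definition for t ≤ 66.
G = 99.47·ln 40.78 − 161.1 = 99.47·3.7082 − 161.1 = 207.754.
B = 138.5·ln(40.78 − 10) − 305.0 = 138.5·ln 30.78 − 305.0 = 138.5·3.4269 − 305.0 = 169.621.
Rounded: (255, 208, 170).

(255, 208, 170)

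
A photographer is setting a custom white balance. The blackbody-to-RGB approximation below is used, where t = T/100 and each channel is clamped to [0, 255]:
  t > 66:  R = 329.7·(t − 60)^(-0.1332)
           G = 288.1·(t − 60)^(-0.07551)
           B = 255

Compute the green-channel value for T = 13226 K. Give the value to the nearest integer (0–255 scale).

t = 13226/100 = 132.26; the t > 66 branch applies.
G = 288.1·(132.26 − 60)^(-0.07551) = 288.1·72.26^(-0.07551) = 288.1·0.72383 = 208.534.
Rounded: 209.

209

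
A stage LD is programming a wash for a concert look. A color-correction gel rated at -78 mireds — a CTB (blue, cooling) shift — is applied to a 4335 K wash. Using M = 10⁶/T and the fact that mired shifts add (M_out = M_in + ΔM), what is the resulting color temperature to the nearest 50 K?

6550 K

M_in = 10⁶/4335 = 230.68 mireds.
M_out = 230.68 + (-78) = 152.68 mireds.
T_out = 10⁶/152.68 = 6549.6 K → 6550 K.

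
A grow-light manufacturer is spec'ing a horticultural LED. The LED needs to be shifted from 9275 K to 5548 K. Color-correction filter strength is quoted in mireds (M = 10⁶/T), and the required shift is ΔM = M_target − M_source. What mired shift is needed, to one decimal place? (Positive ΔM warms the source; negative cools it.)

+72.4 mireds

M_source = 10⁶/9275 = 107.817; M_target = 10⁶/5548 = 180.245.
ΔM = 180.245 − 107.817 = 72.428 → +72.4 mireds, a warming shift.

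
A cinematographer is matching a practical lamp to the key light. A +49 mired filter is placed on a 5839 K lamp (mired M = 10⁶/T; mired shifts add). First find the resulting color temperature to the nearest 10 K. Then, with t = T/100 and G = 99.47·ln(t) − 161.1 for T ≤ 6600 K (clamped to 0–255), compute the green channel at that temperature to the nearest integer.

M_in = 10⁶/5839 = 171.26; M_out = 171.26 + (+49) = 220.26.
T_out = 10⁶/220.26 = 4540.0 K → 4540 K; t = 45.4.
G = 99.47·ln 45.4 − 161.1 = 99.47·3.8155 − 161.1 = 218.429.
Rounded: 218.

218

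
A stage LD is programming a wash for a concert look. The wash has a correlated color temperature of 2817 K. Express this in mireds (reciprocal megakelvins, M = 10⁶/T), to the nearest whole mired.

355 mireds

M = 10⁶ / 2817 = 354.988 → 355 mireds.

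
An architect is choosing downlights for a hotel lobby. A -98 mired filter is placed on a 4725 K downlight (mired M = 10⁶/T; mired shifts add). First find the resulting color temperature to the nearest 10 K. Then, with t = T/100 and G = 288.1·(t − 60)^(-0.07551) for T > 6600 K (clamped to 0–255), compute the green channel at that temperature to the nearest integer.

M_in = 10⁶/4725 = 211.64; M_out = 211.64 + (-98) = 113.64.
T_out = 10⁶/113.64 = 8799.7 K → 8800 K; t = 88.
G = 288.1·(88 − 60)^(-0.07551) = 288.1·28^(-0.07551) = 288.1·0.77754 = 224.010.
Rounded: 224.

224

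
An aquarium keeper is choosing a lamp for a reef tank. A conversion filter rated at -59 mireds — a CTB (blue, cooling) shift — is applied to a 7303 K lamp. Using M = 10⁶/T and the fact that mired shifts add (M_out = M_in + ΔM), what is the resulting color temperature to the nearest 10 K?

M_in = 10⁶/7303 = 136.93 mireds.
M_out = 136.93 + (-59) = 77.93 mireds.
T_out = 10⁶/77.93 = 12832.0 K → 12830 K.

12830 K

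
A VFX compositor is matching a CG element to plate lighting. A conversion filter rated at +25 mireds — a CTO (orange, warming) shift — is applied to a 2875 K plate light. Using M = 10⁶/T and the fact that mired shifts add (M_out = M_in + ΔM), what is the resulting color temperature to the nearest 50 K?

M_in = 10⁶/2875 = 347.83 mireds.
M_out = 347.83 + (+25) = 372.83 mireds.
T_out = 10⁶/372.83 = 2682.2 K → 2700 K.

2700 K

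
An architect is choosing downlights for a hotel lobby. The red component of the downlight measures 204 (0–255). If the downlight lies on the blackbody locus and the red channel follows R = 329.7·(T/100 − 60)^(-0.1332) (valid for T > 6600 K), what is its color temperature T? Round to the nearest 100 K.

9700 K

(t − 60)^(-0.1332) = 204/329.7 = 0.61874.
t − 60 = 0.61874^(1/-0.1332) = 0.61874^(-7.508) = 36.748, so t = 96.748.
T = 100·t = 9675 K → 9700 K to the nearest 100 K.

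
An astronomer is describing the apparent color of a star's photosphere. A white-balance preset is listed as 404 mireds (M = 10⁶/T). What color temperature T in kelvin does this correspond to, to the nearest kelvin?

2475 K

T = 10⁶ / 404 = 2475.25 K → 2475 K.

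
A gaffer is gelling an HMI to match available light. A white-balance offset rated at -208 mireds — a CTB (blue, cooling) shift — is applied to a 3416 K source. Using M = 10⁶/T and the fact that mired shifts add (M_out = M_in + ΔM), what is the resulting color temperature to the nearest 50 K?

M_in = 10⁶/3416 = 292.74 mireds.
M_out = 292.74 + (-208) = 84.74 mireds.
T_out = 10⁶/84.74 = 11800.8 K → 11800 K.

11800 K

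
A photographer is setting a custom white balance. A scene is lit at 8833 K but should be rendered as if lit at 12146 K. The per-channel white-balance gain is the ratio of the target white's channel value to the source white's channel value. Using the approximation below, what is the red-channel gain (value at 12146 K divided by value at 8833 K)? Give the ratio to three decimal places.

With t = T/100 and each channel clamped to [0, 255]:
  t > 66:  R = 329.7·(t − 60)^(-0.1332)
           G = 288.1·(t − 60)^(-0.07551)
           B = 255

At 8833 K (t = 88.33):
  R = 329.7·(88.33 − 60)^(-0.1332) = 329.7·28.33^(-0.1332) = 329.7·0.64056 = 211.193.
At 12146 K (t = 121.46):
  R = 329.7·(121.46 − 60)^(-0.1332) = 329.7·61.46^(-0.1332) = 329.7·0.57778 = 190.493.
Gain = 190.493 / 211.193 = 0.9020 → 0.902.

0.902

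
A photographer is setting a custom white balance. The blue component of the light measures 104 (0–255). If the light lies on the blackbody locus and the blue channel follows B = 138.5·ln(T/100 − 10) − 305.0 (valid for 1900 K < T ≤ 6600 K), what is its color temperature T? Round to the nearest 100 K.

ln(t − 10) = (104 + 305.0) / 138.5 = 2.9531.
t − 10 = e^2.9531 = 19.165, so t = 29.165.
T = 100·t = 2916 K → 2900 K to the nearest 100 K.

2900 K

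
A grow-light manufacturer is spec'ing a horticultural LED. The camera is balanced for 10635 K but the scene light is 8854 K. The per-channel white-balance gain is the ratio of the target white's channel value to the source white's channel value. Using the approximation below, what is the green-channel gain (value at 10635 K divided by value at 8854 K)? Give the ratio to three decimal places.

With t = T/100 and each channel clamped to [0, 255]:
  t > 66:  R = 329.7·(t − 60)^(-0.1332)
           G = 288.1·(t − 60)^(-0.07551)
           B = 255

0.964

At 8854 K (t = 88.54):
  G = 288.1·(88.54 − 60)^(-0.07551) = 288.1·28.54^(-0.07551) = 288.1·0.77642 = 223.688.
At 10635 K (t = 106.35):
  G = 288.1·(106.35 − 60)^(-0.07551) = 288.1·46.35^(-0.07551) = 288.1·0.74851 = 215.645.
Gain = 215.645 / 223.688 = 0.9640 → 0.964.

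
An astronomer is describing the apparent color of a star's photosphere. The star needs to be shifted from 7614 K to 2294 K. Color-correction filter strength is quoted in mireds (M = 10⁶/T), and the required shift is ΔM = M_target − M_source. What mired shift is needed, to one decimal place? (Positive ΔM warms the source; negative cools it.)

M_source = 10⁶/7614 = 131.337; M_target = 10⁶/2294 = 435.920.
ΔM = 435.920 − 131.337 = 304.583 → +304.6 mireds, a warming shift.

+304.6 mireds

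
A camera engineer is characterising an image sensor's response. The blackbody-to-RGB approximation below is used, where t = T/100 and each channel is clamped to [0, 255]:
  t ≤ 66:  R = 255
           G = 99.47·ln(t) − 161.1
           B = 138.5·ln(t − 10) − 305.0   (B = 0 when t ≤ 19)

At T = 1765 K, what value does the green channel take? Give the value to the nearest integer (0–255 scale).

t = 1765/100 = 17.65; the t ≤ 66 branch applies.
G = 99.47·ln 17.65 − 161.1 = 99.47·2.8707 − 161.1 = 124.452.
Rounded: 124.

124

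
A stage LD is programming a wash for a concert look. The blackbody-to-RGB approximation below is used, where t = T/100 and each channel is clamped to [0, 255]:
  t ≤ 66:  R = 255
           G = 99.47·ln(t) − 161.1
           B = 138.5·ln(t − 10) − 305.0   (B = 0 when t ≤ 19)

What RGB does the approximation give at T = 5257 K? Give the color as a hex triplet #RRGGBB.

#FFE9D7

t = 5257/100 = 52.57; the t ≤ 66 branch applies.
R = 255 by definition for t ≤ 66.
G = 99.47·ln 52.57 − 161.1 = 99.47·3.9621 − 161.1 = 233.015.
B = 138.5·ln(52.57 − 10) − 305.0 = 138.5·ln 42.57 − 305.0 = 138.5·3.7511 − 305.0 = 214.534.
Rounded: (255, 233, 215).
In hex: #FFE9D7.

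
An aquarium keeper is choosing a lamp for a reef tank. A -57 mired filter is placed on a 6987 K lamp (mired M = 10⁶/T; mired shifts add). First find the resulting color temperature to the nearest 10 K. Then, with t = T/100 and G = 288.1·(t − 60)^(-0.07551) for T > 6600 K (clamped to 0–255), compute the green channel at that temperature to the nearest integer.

213

M_in = 10⁶/6987 = 143.12; M_out = 143.12 + (-57) = 86.12.
T_out = 10⁶/86.12 = 11611.3 K → 11610 K; t = 116.1.
G = 288.1·(116.1 − 60)^(-0.07551) = 288.1·56.1^(-0.07551) = 288.1·0.73780 = 212.559.
Rounded: 213.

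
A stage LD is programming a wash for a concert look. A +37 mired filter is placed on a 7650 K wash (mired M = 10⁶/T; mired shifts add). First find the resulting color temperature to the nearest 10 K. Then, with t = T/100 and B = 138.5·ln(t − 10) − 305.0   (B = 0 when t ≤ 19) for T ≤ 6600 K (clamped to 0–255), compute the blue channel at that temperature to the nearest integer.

M_in = 10⁶/7650 = 130.72; M_out = 130.72 + (+37) = 167.72.
T_out = 10⁶/167.72 = 5962.4 K → 5960 K; t = 59.6.
B = 138.5·ln(59.6 − 10) − 305.0 = 138.5·ln 49.6 − 305.0 = 138.5·3.9040 − 305.0 = 235.703.
Rounded: 236.

236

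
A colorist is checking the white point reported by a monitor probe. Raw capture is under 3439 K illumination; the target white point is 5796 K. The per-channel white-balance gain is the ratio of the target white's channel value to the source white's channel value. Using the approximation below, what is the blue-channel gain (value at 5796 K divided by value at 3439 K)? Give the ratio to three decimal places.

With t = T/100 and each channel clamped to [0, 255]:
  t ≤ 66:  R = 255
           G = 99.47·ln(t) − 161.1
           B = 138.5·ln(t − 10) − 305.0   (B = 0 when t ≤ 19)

At 3439 K (t = 34.39):
  B = 138.5·ln(34.39 − 10) − 305.0 = 138.5·ln 24.39 − 305.0 = 138.5·3.1942 − 305.0 = 137.393.
At 5796 K (t = 57.96):
  B = 138.5·ln(57.96 − 10) − 305.0 = 138.5·ln 47.96 − 305.0 = 138.5·3.8704 − 305.0 = 231.046.
Gain = 231.046 / 137.393 = 1.6816 → 1.682.

1.682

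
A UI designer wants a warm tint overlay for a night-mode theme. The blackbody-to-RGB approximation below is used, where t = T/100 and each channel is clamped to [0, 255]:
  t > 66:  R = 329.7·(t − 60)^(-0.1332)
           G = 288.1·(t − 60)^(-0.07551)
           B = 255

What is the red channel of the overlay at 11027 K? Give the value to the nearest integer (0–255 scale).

t = 11027/100 = 110.27; the t > 66 branch applies.
R = 329.7·(110.27 − 60)^(-0.1332) = 329.7·50.27^(-0.1332) = 329.7·0.59345 = 195.661.
Rounded: 196.

196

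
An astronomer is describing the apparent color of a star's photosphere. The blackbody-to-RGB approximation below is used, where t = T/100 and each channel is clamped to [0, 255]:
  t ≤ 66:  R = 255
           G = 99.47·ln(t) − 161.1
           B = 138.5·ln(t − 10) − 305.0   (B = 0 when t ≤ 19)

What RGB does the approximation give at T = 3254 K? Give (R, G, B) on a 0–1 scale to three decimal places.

(1.000, 0.727, 0.496)

t = 3254/100 = 32.54; the t ≤ 66 branch applies.
R = 255 by definition for t ≤ 66.
G = 99.47·ln 32.54 − 161.1 = 99.47·3.4825 − 161.1 = 185.301.
B = 138.5·ln(32.54 − 10) − 305.0 = 138.5·ln 22.54 − 305.0 = 138.5·3.1153 − 305.0 = 126.468.
Dividing each by 255: (1.0000, 0.7267, 0.4960) → (1.000, 0.727, 0.496).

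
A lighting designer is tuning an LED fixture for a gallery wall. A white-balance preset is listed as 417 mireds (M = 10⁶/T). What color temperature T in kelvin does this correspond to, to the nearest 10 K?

T = 10⁶ / 417 = 2398.08 K → 2400 K.

2400 K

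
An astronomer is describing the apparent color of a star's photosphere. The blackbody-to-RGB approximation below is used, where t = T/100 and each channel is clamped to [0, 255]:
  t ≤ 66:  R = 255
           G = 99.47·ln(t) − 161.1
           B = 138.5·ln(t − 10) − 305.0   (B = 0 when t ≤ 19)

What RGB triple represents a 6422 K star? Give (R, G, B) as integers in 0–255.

(255, 253, 248)

t = 6422/100 = 64.22; the t ≤ 66 branch applies.
R = 255 by definition for t ≤ 66.
G = 99.47·ln 64.22 − 161.1 = 99.47·4.1623 − 161.1 = 252.925.
B = 138.5·ln(64.22 − 10) − 305.0 = 138.5·ln 54.22 − 305.0 = 138.5·3.9930 − 305.0 = 248.037.
Rounded: (255, 253, 248).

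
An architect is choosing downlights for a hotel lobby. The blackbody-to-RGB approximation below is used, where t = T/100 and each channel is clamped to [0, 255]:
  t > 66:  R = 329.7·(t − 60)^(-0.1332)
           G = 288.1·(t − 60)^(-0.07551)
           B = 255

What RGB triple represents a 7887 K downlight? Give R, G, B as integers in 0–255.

R=223, G=231, B=255

t = 7887/100 = 78.87; the t > 66 branch applies.
R = 329.7·(78.87 − 60)^(-0.1332) = 329.7·18.87^(-0.1332) = 329.7·0.67619 = 222.939.
G = 288.1·(78.87 − 60)^(-0.07551) = 288.1·18.87^(-0.07551) = 288.1·0.80106 = 230.786.
B = 255 by definition for t > 66.
Rounded: (223, 231, 255).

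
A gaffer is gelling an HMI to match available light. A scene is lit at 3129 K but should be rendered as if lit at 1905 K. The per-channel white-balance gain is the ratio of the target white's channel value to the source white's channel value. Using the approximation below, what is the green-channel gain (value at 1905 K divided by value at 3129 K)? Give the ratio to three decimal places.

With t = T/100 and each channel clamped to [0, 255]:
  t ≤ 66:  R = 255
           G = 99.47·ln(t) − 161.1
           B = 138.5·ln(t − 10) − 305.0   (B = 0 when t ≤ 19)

At 3129 K (t = 31.29):
  G = 99.47·ln 31.29 − 161.1 = 99.47·3.4433 − 161.1 = 181.405.
At 1905 K (t = 19.05):
  G = 99.47·ln 19.05 − 161.1 = 99.47·2.9471 − 161.1 = 132.045.
Gain = 132.045 / 181.405 = 0.7279 → 0.728.

0.728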